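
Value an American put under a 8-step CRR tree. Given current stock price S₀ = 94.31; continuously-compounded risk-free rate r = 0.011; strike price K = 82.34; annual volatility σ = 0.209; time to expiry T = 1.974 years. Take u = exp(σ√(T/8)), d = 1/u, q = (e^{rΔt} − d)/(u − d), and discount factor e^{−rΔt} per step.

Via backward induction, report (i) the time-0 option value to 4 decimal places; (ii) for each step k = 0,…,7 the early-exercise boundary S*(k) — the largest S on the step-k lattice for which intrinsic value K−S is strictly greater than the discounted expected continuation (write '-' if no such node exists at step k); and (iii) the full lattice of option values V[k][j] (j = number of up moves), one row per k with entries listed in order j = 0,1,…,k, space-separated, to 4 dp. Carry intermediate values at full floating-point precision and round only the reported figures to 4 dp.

Δt=0.24675, u=1.10940, d=0.90139, q=0.48714, disc=e^(-rΔt)=0.99729
k=8 terminal: V=max(K-S,0) → 41.2387 31.7539 20.0804 5.7129 0.0000 0.0000 0.0000 0.0000 0.0000
k=7: j=0 S=45.5977 intr=36.7423 cont=36.5191 V=36.7423[EX]; j=1 S=56.1201 intr=26.2199 cont=25.9967 V=26.2199[EX]; j=2 S=69.0708 intr=13.2692 cont=13.0460 V=13.2692[EX]; j=3 S=85.0100 intr=0.0000 cont=2.9220 V=2.9220[hold]; j=4 S=104.6274 intr=0.0000 cont=0.0000 V=0.0000[hold]; j=5 S=128.7719 intr=0.0000 cont=0.0000 V=0.0000[hold]; j=6 S=158.4882 intr=0.0000 cont=0.0000 V=0.0000[hold]; j=7 S=195.0619 intr=0.0000 cont=0.0000 V=0.0000[hold]  S*(7)=69.0708
k=6: j=0 S=50.5861 intr=31.7539 cont=31.5308 V=31.7539[EX]; j=1 S=62.2596 intr=20.0804 cont=19.8572 V=20.0804[EX]; j=2 S=76.6271 intr=5.7129 cont=8.2064 V=8.2064[hold]; j=3 S=94.3100 intr=0.0000 cont=1.4945 V=1.4945[hold]; j=4 S=116.0736 intr=0.0000 cont=0.0000 V=0.0000[hold]; j=5 S=142.8595 intr=0.0000 cont=0.0000 V=0.0000[hold]; j=6 S=175.8266 intr=0.0000 cont=0.0000 V=0.0000[hold]  S*(6)=62.2596
k=5: j=0 S=56.1201 intr=26.2199 cont=25.9967 V=26.2199[EX]; j=1 S=69.0708 intr=13.2692 cont=14.2574 V=14.2574[hold]; j=2 S=85.0100 intr=0.0000 cont=4.9235 V=4.9235[hold]; j=3 S=104.6274 intr=0.0000 cont=0.7644 V=0.7644[hold]; j=4 S=128.7719 intr=0.0000 cont=0.0000 V=0.0000[hold]; j=5 S=158.4882 intr=0.0000 cont=0.0000 V=0.0000[hold]  S*(5)=56.1201
k=4: j=0 S=62.2596 intr=20.0804 cont=20.3373 V=20.3373[hold]; j=1 S=76.6271 intr=5.7129 cont=9.6842 V=9.6842[hold]; j=2 S=94.3100 intr=0.0000 cont=2.8896 V=2.8896[hold]; j=3 S=116.0736 intr=0.0000 cont=0.3910 V=0.3910[hold]; j=4 S=142.8595 intr=0.0000 cont=0.0000 V=0.0000[hold]  S*(4)=-
k=3: j=0 S=69.0708 intr=13.2692 cont=15.1067 V=15.1067[hold]; j=1 S=85.0100 intr=0.0000 cont=6.3570 V=6.3570[hold]; j=2 S=104.6274 intr=0.0000 cont=1.6679 V=1.6679[hold]; j=3 S=128.7719 intr=0.0000 cont=0.2000 V=0.2000[hold]  S*(3)=-
k=2: j=0 S=76.6271 intr=5.7129 cont=10.8150 V=10.8150[hold]; j=1 S=94.3100 intr=0.0000 cont=4.0618 V=4.0618[hold]; j=2 S=116.0736 intr=0.0000 cont=0.9502 V=0.9502[hold]  S*(2)=-
k=1: j=0 S=85.0100 intr=0.0000 cont=7.5049 V=7.5049[hold]; j=1 S=104.6274 intr=0.0000 cont=2.5391 V=2.5391[hold]  S*(1)=-
k=0: j=0 S=94.3100 intr=0.0000 cont=5.0721 V=5.0721[hold]  S*(0)=-

price = 5.0721
boundary = - - - - - 56.1201 62.2596 69.0708
tree:
5.0721
7.5049 2.5391
10.8150 4.0618 0.9502
15.1067 6.3570 1.6679 0.2000
20.3373 9.6842 2.8896 0.3910 0.0000
26.2199 14.2574 4.9235 0.7644 0.0000 0.0000
31.7539 20.0804 8.2064 1.4945 0.0000 0.0000 0.0000
36.7423 26.2199 13.2692 2.9220 0.0000 0.0000 0.0000 0.0000
41.2387 31.7539 20.0804 5.7129 0.0000 0.0000 0.0000 0.0000 0.0000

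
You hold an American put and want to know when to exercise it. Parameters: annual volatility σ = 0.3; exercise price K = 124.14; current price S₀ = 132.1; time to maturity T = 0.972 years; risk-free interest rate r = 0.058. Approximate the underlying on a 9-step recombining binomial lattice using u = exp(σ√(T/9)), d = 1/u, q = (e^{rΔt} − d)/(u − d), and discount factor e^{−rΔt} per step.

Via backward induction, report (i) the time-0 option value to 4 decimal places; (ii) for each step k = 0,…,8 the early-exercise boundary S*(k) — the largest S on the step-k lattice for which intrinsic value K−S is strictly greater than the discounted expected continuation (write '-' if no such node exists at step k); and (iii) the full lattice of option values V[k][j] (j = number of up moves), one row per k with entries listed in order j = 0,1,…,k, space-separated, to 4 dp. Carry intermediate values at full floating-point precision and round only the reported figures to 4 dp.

price = 9.0905
boundary = - - - - 89.0501 98.2769 89.0501 98.2769 108.4597
tree:
9.0905
13.3416 5.0724
19.0388 7.9712 2.3187
26.3138 12.2059 3.9553 0.7571
35.0899 18.1125 6.6180 1.4172 0.1251
43.4505 25.8631 10.8060 2.6307 0.2555 0.0000
51.0261 35.0899 17.0892 4.8348 0.5218 0.0000 0.0000
57.8904 43.4505 25.8631 8.7757 1.0654 0.0000 0.0000 0.0000
64.1103 51.0261 35.0899 15.6803 2.1756 0.0000 0.0000 0.0000 0.0000
69.7463 57.8904 43.4505 25.8631 4.4423 0.0000 0.0000 0.0000 0.0000 0.0000

params: Δt=0.10800 u=1.10361 d=0.90611 q=0.50719 e^(-rΔt)=0.99376
t_9 payoffs: 69.7463 57.8904 43.4505 25.8631 4.4423 0.0000 0.0000 0.0000 0.0000 0.0000
t_8: node(8,0) S=60.0297 payoff=64.1103 vs cont=63.3352 → 64.1103 [stop]  node(8,1) S=73.1139 payoff=51.0261 vs cont=50.2509 → 51.0261 [stop]  node(8,2) S=89.0501 payoff=35.0899 vs cont=34.3147 → 35.0899 [stop]  node(8,3) S=108.4597 payoff=15.6803 vs cont=14.9051 → 15.6803 [stop]  node(8,4) S=132.1000 payoff=0.0000 vs cont=2.1756 → 2.1756 [wait]  node(8,5) S=160.8930 payoff=0.0000 vs cont=0.0000 → 0.0000 [wait]  node(8,6) S=195.9617 payoff=0.0000 vs cont=0.0000 → 0.0000 [wait]  node(8,7) S=238.6742 payoff=0.0000 vs cont=0.0000 → 0.0000 [wait]  node(8,8) S=290.6965 payoff=0.0000 vs cont=0.0000 → 0.0000 [wait]  ⇒ S*(8)=108.4597
t_7: node(7,0) S=66.2496 payoff=57.8904 vs cont=57.1153 → 57.8904 [stop]  node(7,1) S=80.6895 payoff=43.4505 vs cont=42.6753 → 43.4505 [stop]  node(7,2) S=98.2769 payoff=25.8631 vs cont=25.0879 → 25.8631 [stop]  node(7,3) S=119.6977 payoff=4.4423 vs cont=8.7757 → 8.7757 [wait]  node(7,4) S=145.7874 payoff=0.0000 vs cont=1.0654 → 1.0654 [wait]  node(7,5) S=177.5637 payoff=0.0000 vs cont=0.0000 → 0.0000 [wait]  node(7,6) S=216.2661 payoff=0.0000 vs cont=0.0000 → 0.0000 [wait]  node(7,7) S=263.4042 payoff=0.0000 vs cont=0.0000 → 0.0000 [wait]  ⇒ S*(7)=98.2769
t_6: node(6,0) S=73.1139 payoff=51.0261 vs cont=50.2509 → 51.0261 [stop]  node(6,1) S=89.0501 payoff=35.0899 vs cont=34.3147 → 35.0899 [stop]  node(6,2) S=108.4597 payoff=15.6803 vs cont=17.0892 → 17.0892 [wait]  node(6,3) S=132.1000 payoff=0.0000 vs cont=4.8348 → 4.8348 [wait]  node(6,4) S=160.8930 payoff=0.0000 vs cont=0.5218 → 0.5218 [wait]  node(6,5) S=195.9617 payoff=0.0000 vs cont=0.0000 → 0.0000 [wait]  node(6,6) S=238.6742 payoff=0.0000 vs cont=0.0000 → 0.0000 [wait]  ⇒ S*(6)=89.0501
t_5: node(5,0) S=80.6895 payoff=43.4505 vs cont=42.6753 → 43.4505 [stop]  node(5,1) S=98.2769 payoff=25.8631 vs cont=25.7980 → 25.8631 [stop]  node(5,2) S=119.6977 payoff=4.4423 vs cont=10.8060 → 10.8060 [wait]  node(5,3) S=145.7874 payoff=0.0000 vs cont=2.6307 → 2.6307 [wait]  node(5,4) S=177.5637 payoff=0.0000 vs cont=0.2555 → 0.2555 [wait]  node(5,5) S=216.2661 payoff=0.0000 vs cont=0.0000 → 0.0000 [wait]  ⇒ S*(5)=98.2769
t_4: node(4,0) S=89.0501 payoff=35.0899 vs cont=34.3147 → 35.0899 [stop]  node(4,1) S=108.4597 payoff=15.6803 vs cont=18.1125 → 18.1125 [wait]  node(4,2) S=132.1000 payoff=0.0000 vs cont=6.6180 → 6.6180 [wait]  node(4,3) S=160.8930 payoff=0.0000 vs cont=1.4172 → 1.4172 [wait]  node(4,4) S=195.9617 payoff=0.0000 vs cont=0.1251 → 0.1251 [wait]  ⇒ S*(4)=89.0501
t_3: node(3,0) S=98.2769 payoff=25.8631 vs cont=26.3138 → 26.3138 [wait]  node(3,1) S=119.6977 payoff=4.4423 vs cont=12.2059 → 12.2059 [wait]  node(3,2) S=145.7874 payoff=0.0000 vs cont=3.9553 → 3.9553 [wait]  node(3,3) S=177.5637 payoff=0.0000 vs cont=0.7571 → 0.7571 [wait]  ⇒ S*(3)=-
t_2: node(2,0) S=108.4597 payoff=15.6803 vs cont=19.0388 → 19.0388 [wait]  node(2,1) S=132.1000 payoff=0.0000 vs cont=7.9712 → 7.9712 [wait]  node(2,2) S=160.8930 payoff=0.0000 vs cont=2.3187 → 2.3187 [wait]  ⇒ S*(2)=-
t_1: node(1,0) S=119.6977 payoff=4.4423 vs cont=13.3416 → 13.3416 [wait]  node(1,1) S=145.7874 payoff=0.0000 vs cont=5.0724 → 5.0724 [wait]  ⇒ S*(1)=-
t_0: node(0,0) S=132.1000 payoff=0.0000 vs cont=9.0905 → 9.0905 [wait]  ⇒ S*(0)=-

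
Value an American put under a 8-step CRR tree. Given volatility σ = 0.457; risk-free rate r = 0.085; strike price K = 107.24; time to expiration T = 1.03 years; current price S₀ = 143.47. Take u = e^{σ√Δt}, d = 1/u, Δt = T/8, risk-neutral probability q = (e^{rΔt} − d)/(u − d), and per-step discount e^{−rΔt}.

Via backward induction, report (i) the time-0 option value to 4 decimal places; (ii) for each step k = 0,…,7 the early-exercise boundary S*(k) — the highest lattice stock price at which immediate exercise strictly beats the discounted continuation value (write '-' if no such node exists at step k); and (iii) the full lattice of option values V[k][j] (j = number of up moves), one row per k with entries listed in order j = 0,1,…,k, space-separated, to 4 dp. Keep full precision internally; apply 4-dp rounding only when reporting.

params: Δt=0.12875 u=1.17819 d=0.84876 q=0.49250 e^(-rΔt)=0.98912
t_8 payoffs: 68.6000 53.6025 32.7841 3.8853 0.0000 0.0000 0.0000 0.0000 0.0000
t_7: node(7,0) S=45.5253 payoff=61.7147 vs cont=60.5475 → 61.7147 [stop]  node(7,1) S=63.1952 payoff=44.0448 vs cont=42.8776 → 44.0448 [stop]  node(7,2) S=87.7233 payoff=19.5167 vs cont=18.3495 → 19.5167 [stop]  node(7,3) S=121.7715 payoff=0.0000 vs cont=1.9503 → 1.9503 [wait]  node(7,4) S=169.0350 payoff=0.0000 vs cont=0.0000 → 0.0000 [wait]  node(7,5) S=234.6429 payoff=0.0000 vs cont=0.0000 → 0.0000 [wait]  node(7,6) S=325.7154 payoff=0.0000 vs cont=0.0000 → 0.0000 [wait]  node(7,7) S=452.1361 payoff=0.0000 vs cont=0.0000 → 0.0000 [wait]  ⇒ S*(7)=87.7233
t_6: node(6,0) S=53.6375 payoff=53.6025 vs cont=52.4353 → 53.6025 [stop]  node(6,1) S=74.4559 payoff=32.7841 vs cont=31.6168 → 32.7841 [stop]  node(6,2) S=103.3547 payoff=3.8853 vs cont=10.7470 → 10.7470 [wait]  node(6,3) S=143.4700 payoff=0.0000 vs cont=0.9790 → 0.9790 [wait]  node(6,4) S=199.1553 payoff=0.0000 vs cont=0.0000 → 0.0000 [wait]  node(6,5) S=276.4540 payoff=0.0000 vs cont=0.0000 → 0.0000 [wait]  node(6,6) S=383.7547 payoff=0.0000 vs cont=0.0000 → 0.0000 [wait]  ⇒ S*(6)=74.4559
t_5: node(5,0) S=63.1952 payoff=44.0448 vs cont=42.8776 → 44.0448 [stop]  node(5,1) S=87.7233 payoff=19.5167 vs cont=21.6921 → 21.6921 [wait]  node(5,2) S=121.7715 payoff=0.0000 vs cont=5.8717 → 5.8717 [wait]  node(5,3) S=169.0350 payoff=0.0000 vs cont=0.4914 → 0.4914 [wait]  node(5,4) S=234.6429 payoff=0.0000 vs cont=0.0000 → 0.0000 [wait]  node(5,5) S=325.7154 payoff=0.0000 vs cont=0.0000 → 0.0000 [wait]  ⇒ S*(5)=63.1952
t_4: node(4,0) S=74.4559 payoff=32.7841 vs cont=32.6766 → 32.7841 [stop]  node(4,1) S=103.3547 payoff=3.8853 vs cont=13.7493 → 13.7493 [wait]  node(4,2) S=143.4700 payoff=0.0000 vs cont=3.1869 → 3.1869 [wait]  node(4,3) S=199.1553 payoff=0.0000 vs cont=0.2467 → 0.2467 [wait]  node(4,4) S=276.4540 payoff=0.0000 vs cont=0.0000 → 0.0000 [wait]  ⇒ S*(4)=74.4559
t_3: node(3,0) S=87.7233 payoff=19.5167 vs cont=23.1547 → 23.1547 [wait]  node(3,1) S=121.7715 payoff=0.0000 vs cont=8.4543 → 8.4543 [wait]  node(3,2) S=169.0350 payoff=0.0000 vs cont=1.7199 → 1.7199 [wait]  node(3,3) S=234.6429 payoff=0.0000 vs cont=0.1238 → 0.1238 [wait]  ⇒ S*(3)=-
t_2: node(2,0) S=103.3547 payoff=3.8853 vs cont=15.7415 → 15.7415 [wait]  node(2,1) S=143.4700 payoff=0.0000 vs cont=5.0817 → 5.0817 [wait]  node(2,2) S=199.1553 payoff=0.0000 vs cont=0.9237 → 0.9237 [wait]  ⇒ S*(2)=-
t_1: node(1,0) S=121.7715 payoff=0.0000 vs cont=10.3774 → 10.3774 [wait]  node(1,1) S=169.0350 payoff=0.0000 vs cont=3.0008 → 3.0008 [wait]  ⇒ S*(1)=-
t_0: node(0,0) S=143.4700 payoff=0.0000 vs cont=6.6710 → 6.6710 [wait]  ⇒ S*(0)=-

price = 6.6710
boundary = - - - - 74.4559 63.1952 74.4559 87.7233
tree:
6.6710
10.3774 3.0008
15.7415 5.0817 0.9237
23.1547 8.4543 1.7199 0.1238
32.7841 13.7493 3.1869 0.2467 0.0000
44.0448 21.6921 5.8717 0.4914 0.0000 0.0000
53.6025 32.7841 10.7470 0.9790 0.0000 0.0000 0.0000
61.7147 44.0448 19.5167 1.9503 0.0000 0.0000 0.0000 0.0000
68.6000 53.6025 32.7841 3.8853 0.0000 0.0000 0.0000 0.0000 0.0000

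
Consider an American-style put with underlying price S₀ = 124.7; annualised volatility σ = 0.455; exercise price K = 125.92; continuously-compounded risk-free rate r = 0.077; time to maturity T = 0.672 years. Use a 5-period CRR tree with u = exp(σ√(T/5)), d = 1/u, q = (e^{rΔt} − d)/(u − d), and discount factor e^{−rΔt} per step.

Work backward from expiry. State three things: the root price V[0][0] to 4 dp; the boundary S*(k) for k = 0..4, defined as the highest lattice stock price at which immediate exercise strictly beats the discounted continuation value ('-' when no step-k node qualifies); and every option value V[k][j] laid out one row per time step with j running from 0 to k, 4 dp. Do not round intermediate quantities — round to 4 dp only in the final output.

price = 17.0550
boundary = - - - 75.6028 89.3266
tree:
17.0550
25.5628 8.5424
36.7989 14.3847 2.6293
50.3172 23.4791 5.2034 0.0000
61.9325 36.5934 10.2974 0.0000 0.0000
71.7633 50.3172 20.3784 0.0000 0.0000 0.0000

params: Δt=0.13440 u=1.18152 d=0.84636 q=0.48943 e^(-rΔt)=0.98970
t_5 payoffs: 71.7633 50.3172 20.3784 0.0000 0.0000 0.0000
t_4: node(4,0) S=63.9875 payoff=61.9325 vs cont=60.6361 → 61.9325 [stop]  node(4,1) S=89.3266 payoff=36.5934 vs cont=35.2970 → 36.5934 [stop]  node(4,2) S=124.7000 payoff=1.2200 vs cont=10.2974 → 10.2974 [wait]  node(4,3) S=174.0813 payoff=0.0000 vs cont=0.0000 → 0.0000 [wait]  node(4,4) S=243.0176 payoff=0.0000 vs cont=0.0000 → 0.0000 [wait]  ⇒ S*(4)=89.3266
t_3: node(3,0) S=75.6028 payoff=50.3172 vs cont=49.0208 → 50.3172 [stop]  node(3,1) S=105.5416 payoff=20.3784 vs cont=23.4791 → 23.4791 [wait]  node(3,2) S=147.3361 payoff=0.0000 vs cont=5.2034 → 5.2034 [wait]  node(3,3) S=205.6813 payoff=0.0000 vs cont=0.0000 → 0.0000 [wait]  ⇒ S*(3)=75.6028
t_2: node(2,0) S=89.3266 payoff=36.5934 vs cont=36.7989 → 36.7989 [wait]  node(2,1) S=124.7000 payoff=1.2200 vs cont=14.3847 → 14.3847 [wait]  node(2,2) S=174.0813 payoff=0.0000 vs cont=2.6293 → 2.6293 [wait]  ⇒ S*(2)=-
t_1: node(1,0) S=105.5416 payoff=20.3784 vs cont=25.5628 → 25.5628 [wait]  node(1,1) S=147.3361 payoff=0.0000 vs cont=8.5424 → 8.5424 [wait]  ⇒ S*(1)=-
t_0: node(0,0) S=124.7000 payoff=1.2200 vs cont=17.0550 → 17.0550 [wait]  ⇒ S*(0)=-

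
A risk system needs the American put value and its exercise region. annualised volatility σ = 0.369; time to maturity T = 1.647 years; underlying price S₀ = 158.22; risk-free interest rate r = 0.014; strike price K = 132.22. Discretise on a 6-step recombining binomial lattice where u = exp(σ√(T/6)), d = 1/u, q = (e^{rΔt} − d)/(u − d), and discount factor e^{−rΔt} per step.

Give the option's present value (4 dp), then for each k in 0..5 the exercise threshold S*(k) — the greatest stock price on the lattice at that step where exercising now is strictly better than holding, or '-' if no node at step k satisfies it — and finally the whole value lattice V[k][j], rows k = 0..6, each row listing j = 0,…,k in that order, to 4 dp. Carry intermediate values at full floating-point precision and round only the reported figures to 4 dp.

params: Δt=0.27450 u=1.21328 d=0.82421 q=0.46171 e^(-rΔt)=0.99616
t_6 payoffs: 82.6190 59.2047 24.7375 0.0000 0.0000 0.0000 0.0000
t_5: node(5,0) S=60.1800 payoff=72.0400 vs cont=71.5328 → 72.0400 [stop]  node(5,1) S=88.5882 payoff=43.6318 vs cont=43.1246 → 43.6318 [stop]  node(5,2) S=130.4066 payoff=1.8134 vs cont=13.2648 → 13.2648 [wait]  node(5,3) S=191.9655 payoff=0.0000 vs cont=0.0000 → 0.0000 [wait]  node(5,4) S=282.5835 payoff=0.0000 vs cont=0.0000 → 0.0000 [wait]  node(5,5) S=415.9781 payoff=0.0000 vs cont=0.0000 → 0.0000 [wait]  ⇒ S*(5)=88.5882
t_4: node(4,0) S=73.0153 payoff=59.2047 vs cont=58.6975 → 59.2047 [stop]  node(4,1) S=107.4825 payoff=24.7375 vs cont=29.4973 → 29.4973 [wait]  node(4,2) S=158.2200 payoff=0.0000 vs cont=7.1129 → 7.1129 [wait]  node(4,3) S=232.9083 payoff=0.0000 vs cont=0.0000 → 0.0000 [wait]  node(4,4) S=342.8536 payoff=0.0000 vs cont=0.0000 → 0.0000 [wait]  ⇒ S*(4)=73.0153
t_3: node(3,0) S=88.5882 payoff=43.6318 vs cont=45.3139 → 45.3139 [wait]  node(3,1) S=130.4066 payoff=1.8134 vs cont=19.0886 → 19.0886 [wait]  node(3,2) S=191.9655 payoff=0.0000 vs cont=3.8141 → 3.8141 [wait]  node(3,3) S=282.5835 payoff=0.0000 vs cont=0.0000 → 0.0000 [wait]  ⇒ S*(3)=-
t_2: node(2,0) S=107.4825 payoff=24.7375 vs cont=33.0780 → 33.0780 [wait]  node(2,1) S=158.2200 payoff=0.0000 vs cont=11.9900 → 11.9900 [wait]  node(2,2) S=232.9083 payoff=0.0000 vs cont=2.0452 → 2.0452 [wait]  ⇒ S*(2)=-
t_1: node(1,0) S=130.4066 payoff=1.8134 vs cont=23.2518 → 23.2518 [wait]  node(1,1) S=191.9655 payoff=0.0000 vs cont=7.3699 → 7.3699 [wait]  ⇒ S*(1)=-
t_0: node(0,0) S=158.2200 payoff=0.0000 vs cont=15.8579 → 15.8579 [wait]  ⇒ S*(0)=-

price = 15.8579
boundary = - - - - 73.0153 88.5882
tree:
15.8579
23.2518 7.3699
33.0780 11.9900 2.0452
45.3139 19.0886 3.8141 0.0000
59.2047 29.4973 7.1129 0.0000 0.0000
72.0400 43.6318 13.2648 0.0000 0.0000 0.0000
82.6190 59.2047 24.7375 0.0000 0.0000 0.0000 0.0000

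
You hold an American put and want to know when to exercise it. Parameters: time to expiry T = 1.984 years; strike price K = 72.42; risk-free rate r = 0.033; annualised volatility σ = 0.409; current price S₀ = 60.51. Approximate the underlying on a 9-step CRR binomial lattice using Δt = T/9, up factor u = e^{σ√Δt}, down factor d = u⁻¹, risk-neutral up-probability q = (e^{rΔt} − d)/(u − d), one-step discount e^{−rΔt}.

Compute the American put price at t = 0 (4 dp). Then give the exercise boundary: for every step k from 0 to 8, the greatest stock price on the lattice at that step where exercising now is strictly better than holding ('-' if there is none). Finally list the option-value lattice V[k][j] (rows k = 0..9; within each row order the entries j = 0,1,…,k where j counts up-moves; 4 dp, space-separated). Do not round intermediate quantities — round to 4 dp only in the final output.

Δt=0.22044  u=1.21171  d=0.82528  q=0.47103  discount=0.99275
step 9 (expiry): payoffs max(K−S,0) = 61.6741 56.6425 49.2548 38.4080 22.4823 0.0000 0.0000 0.0000 0.0000 0.0000
step 8: (k=8,j=0): S=13.0209, (K−S)⁺=59.3991, hold=58.8742 ⇒ V=59.3991 exercise | (k=8,j=1): S=19.1178, (K−S)⁺=53.3022, hold=52.7773 ⇒ V=53.3022 exercise | (k=8,j=2): S=28.0695, (K−S)⁺=44.3505, hold=43.8256 ⇒ V=44.3505 exercise | (k=8,j=3): S=41.2127, (K−S)⁺=31.2073, hold=30.6824 ⇒ V=31.2073 exercise | (k=8,j=4): S=60.5100, (K−S)⁺=11.9100, hold=11.8062 ⇒ V=11.9100 exercise | (k=8,j=5): S=88.8431, (K−S)⁺=0.0000, hold=0.0000 ⇒ V=0.0000 continue | (k=8,j=6): S=130.4429, (K−S)⁺=0.0000, hold=0.0000 ⇒ V=0.0000 continue | (k=8,j=7): S=191.5212, (K−S)⁺=0.0000, hold=0.0000 ⇒ V=0.0000 continue | (k=8,j=8): S=281.1989, (K−S)⁺=0.0000, hold=0.0000 ⇒ V=0.0000 continue  boundary S*=60.5100
step 7: (k=7,j=0): S=15.7775, (K−S)⁺=56.6425, hold=56.1175 ⇒ V=56.6425 exercise | (k=7,j=1): S=23.1652, (K−S)⁺=49.2548, hold=48.7299 ⇒ V=49.2548 exercise | (k=7,j=2): S=34.0120, (K−S)⁺=38.4080, hold=37.8831 ⇒ V=38.4080 exercise | (k=7,j=3): S=49.9377, (K−S)⁺=22.4823, hold=21.9573 ⇒ V=22.4823 exercise | (k=7,j=4): S=73.3205, (K−S)⁺=0.0000, hold=6.2543 ⇒ V=6.2543 continue | (k=7,j=5): S=107.6520, (K−S)⁺=0.0000, hold=0.0000 ⇒ V=0.0000 continue | (k=7,j=6): S=158.0588, (K−S)⁺=0.0000, hold=0.0000 ⇒ V=0.0000 continue | (k=7,j=7): S=232.0680, (K−S)⁺=0.0000, hold=0.0000 ⇒ V=0.0000 continue  boundary S*=49.9377
step 6: (k=6,j=0): S=19.1178, (K−S)⁺=53.3022, hold=52.7773 ⇒ V=53.3022 exercise | (k=6,j=1): S=28.0695, (K−S)⁺=44.3505, hold=43.8256 ⇒ V=44.3505 exercise | (k=6,j=2): S=41.2127, (K−S)⁺=31.2073, hold=30.6824 ⇒ V=31.2073 exercise | (k=6,j=3): S=60.5100, (K−S)⁺=11.9100, hold=14.7308 ⇒ V=14.7308 continue | (k=6,j=4): S=88.8431, (K−S)⁺=0.0000, hold=3.2844 ⇒ V=3.2844 continue | (k=6,j=5): S=130.4429, (K−S)⁺=0.0000, hold=0.0000 ⇒ V=0.0000 continue | (k=6,j=6): S=191.5212, (K−S)⁺=0.0000, hold=0.0000 ⇒ V=0.0000 continue  boundary S*=41.2127
step 5: (k=5,j=0): S=23.1652, (K−S)⁺=49.2548, hold=48.7299 ⇒ V=49.2548 exercise | (k=5,j=1): S=34.0120, (K−S)⁺=38.4080, hold=37.8831 ⇒ V=38.4080 exercise | (k=5,j=2): S=49.9377, (K−S)⁺=22.4823, hold=23.2764 ⇒ V=23.2764 continue | (k=5,j=3): S=73.3205, (K−S)⁺=0.0000, hold=9.2715 ⇒ V=9.2715 continue | (k=5,j=4): S=107.6520, (K−S)⁺=0.0000, hold=1.7247 ⇒ V=1.7247 continue | (k=5,j=5): S=158.0588, (K−S)⁺=0.0000, hold=0.0000 ⇒ V=0.0000 continue  boundary S*=34.0120
step 4: (k=4,j=0): S=28.0695, (K−S)⁺=44.3505, hold=43.8256 ⇒ V=44.3505 exercise | (k=4,j=1): S=41.2127, (K−S)⁺=31.2073, hold=31.0538 ⇒ V=31.2073 exercise | (k=4,j=2): S=60.5100, (K−S)⁺=11.9100, hold=16.5587 ⇒ V=16.5587 continue | (k=4,j=3): S=88.8431, (K−S)⁺=0.0000, hold=5.6753 ⇒ V=5.6753 continue | (k=4,j=4): S=130.4429, (K−S)⁺=0.0000, hold=0.9057 ⇒ V=0.9057 continue  boundary S*=41.2127
step 3: (k=3,j=0): S=34.0120, (K−S)⁺=38.4080, hold=37.8831 ⇒ V=38.4080 exercise | (k=3,j=1): S=49.9377, (K−S)⁺=22.4823, hold=24.1312 ⇒ V=24.1312 continue | (k=3,j=2): S=73.3205, (K−S)⁺=0.0000, hold=11.3494 ⇒ V=11.3494 continue | (k=3,j=3): S=107.6520, (K−S)⁺=0.0000, hold=3.4038 ⇒ V=3.4038 continue  boundary S*=34.0120
step 2: (k=2,j=0): S=41.2127, (K−S)⁺=31.2073, hold=31.4535 ⇒ V=31.4535 continue | (k=2,j=1): S=60.5100, (K−S)⁺=11.9100, hold=17.9793 ⇒ V=17.9793 continue | (k=2,j=2): S=88.8431, (K−S)⁺=0.0000, hold=7.5516 ⇒ V=7.5516 continue  boundary S*=-
step 1: (k=1,j=0): S=49.9377, (K−S)⁺=22.4823, hold=24.9247 ⇒ V=24.9247 continue | (k=1,j=1): S=73.3205, (K−S)⁺=0.0000, hold=12.9728 ⇒ V=12.9728 continue  boundary S*=-
step 0: (k=0,j=0): S=60.5100, (K−S)⁺=11.9100, hold=19.1551 ⇒ V=19.1551 continue  boundary S*=-

price = 19.1551
boundary = - - - 34.0120 41.2127 34.0120 41.2127 49.9377 60.5100
tree:
19.1551
24.9247 12.9728
31.4535 17.9793 7.5516
38.4080 24.1312 11.3494 3.4038
44.3505 31.2073 16.5587 5.6753 0.9057
49.2548 38.4080 23.2764 9.2715 1.7247 0.0000
53.3022 44.3505 31.2073 14.7308 3.2844 0.0000 0.0000
56.6425 49.2548 38.4080 22.4823 6.2543 0.0000 0.0000 0.0000
59.3991 53.3022 44.3505 31.2073 11.9100 0.0000 0.0000 0.0000 0.0000
61.6741 56.6425 49.2548 38.4080 22.4823 0.0000 0.0000 0.0000 0.0000 0.0000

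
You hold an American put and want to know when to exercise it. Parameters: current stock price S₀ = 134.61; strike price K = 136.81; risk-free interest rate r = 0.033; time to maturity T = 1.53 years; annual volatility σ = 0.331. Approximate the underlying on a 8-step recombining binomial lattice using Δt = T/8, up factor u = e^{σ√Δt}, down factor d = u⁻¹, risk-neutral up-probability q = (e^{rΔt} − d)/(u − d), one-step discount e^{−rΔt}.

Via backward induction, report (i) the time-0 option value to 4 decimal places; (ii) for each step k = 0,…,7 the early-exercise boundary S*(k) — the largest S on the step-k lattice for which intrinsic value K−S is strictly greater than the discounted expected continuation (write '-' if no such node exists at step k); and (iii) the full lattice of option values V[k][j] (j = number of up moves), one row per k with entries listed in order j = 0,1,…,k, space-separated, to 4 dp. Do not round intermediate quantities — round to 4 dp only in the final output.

price = 19.9220
boundary = - - - 87.1928 75.4423 87.1928 100.7735 116.4694
tree:
19.9220
27.9283 11.7028
37.9159 17.7154 5.4880
49.6172 26.0182 9.1535 1.6778
61.3677 36.7958 14.9436 3.1409 0.1501
71.5346 49.6172 23.6973 5.8681 0.2937 0.0000
80.3314 61.3677 36.0365 10.9387 0.5747 0.0000 0.0000
87.9427 71.5346 49.6172 20.3406 1.1244 0.0000 0.0000 0.0000
94.5283 80.3314 61.3677 36.0365 2.2000 0.0000 0.0000 0.0000 0.0000

Δt=0.19125, u=1.15575, d=0.86524, q=0.48567, disc=e^(-rΔt)=0.99371
k=8 terminal: V=max(K-S,0) → 94.5283 80.3314 61.3677 36.0365 2.2000 0.0000 0.0000 0.0000 0.0000
k=7: j=0 S=48.8673 intr=87.9427 cont=87.0820 V=87.9427[EX]; j=1 S=65.2754 intr=71.5346 cont=70.6739 V=71.5346[EX]; j=2 S=87.1928 intr=49.6172 cont=48.7565 V=49.6172[EX]; j=3 S=116.4694 intr=20.3406 cont=19.4799 V=20.3406[EX]; j=4 S=155.5761 intr=0.0000 cont=1.1244 V=1.1244[hold]; j=5 S=207.8137 intr=0.0000 cont=0.0000 V=0.0000[hold]; j=6 S=277.5909 intr=0.0000 cont=0.0000 V=0.0000[hold]; j=7 S=370.7972 intr=0.0000 cont=0.0000 V=0.0000[hold]  S*(7)=116.4694
k=6: j=0 S=56.4786 intr=80.3314 cont=79.4707 V=80.3314[EX]; j=1 S=75.4423 intr=61.3677 cont=60.5070 V=61.3677[EX]; j=2 S=100.7735 intr=36.0365 cont=35.1758 V=36.0365[EX]; j=3 S=134.6100 intr=2.2000 cont=10.9387 V=10.9387[hold]; j=4 S=179.8078 intr=0.0000 cont=0.5747 V=0.5747[hold]; j=5 S=240.1816 intr=0.0000 cont=0.0000 V=0.0000[hold]; j=6 S=320.8270 intr=0.0000 cont=0.0000 V=0.0000[hold]  S*(6)=100.7735
k=5: j=0 S=65.2754 intr=71.5346 cont=70.6739 V=71.5346[EX]; j=1 S=87.1928 intr=49.6172 cont=48.7565 V=49.6172[EX]; j=2 S=116.4694 intr=20.3406 cont=23.6973 V=23.6973[hold]; j=3 S=155.5761 intr=0.0000 cont=5.8681 V=5.8681[hold]; j=4 S=207.8137 intr=0.0000 cont=0.2937 V=0.2937[hold]; j=5 S=277.5909 intr=0.0000 cont=0.0000 V=0.0000[hold]  S*(5)=87.1928
k=4: j=0 S=75.4423 intr=61.3677 cont=60.5070 V=61.3677[EX]; j=1 S=100.7735 intr=36.0365 cont=36.7958 V=36.7958[hold]; j=2 S=134.6100 intr=2.2000 cont=14.9436 V=14.9436[hold]; j=3 S=179.8078 intr=0.0000 cont=3.1409 V=3.1409[hold]; j=4 S=240.1816 intr=0.0000 cont=0.1501 V=0.1501[hold]  S*(4)=75.4423
k=3: j=0 S=87.1928 intr=49.6172 cont=49.1229 V=49.6172[EX]; j=1 S=116.4694 intr=20.3406 cont=26.0182 V=26.0182[hold]; j=2 S=155.5761 intr=0.0000 cont=9.1535 V=9.1535[hold]; j=3 S=207.8137 intr=0.0000 cont=1.6778 V=1.6778[hold]  S*(3)=87.1928
k=2: j=0 S=100.7735 intr=36.0365 cont=37.9159 V=37.9159[hold]; j=1 S=134.6100 intr=2.2000 cont=17.7154 V=17.7154[hold]; j=2 S=179.8078 intr=0.0000 cont=5.4880 V=5.4880[hold]  S*(2)=-
k=1: j=0 S=116.4694 intr=20.3406 cont=27.9283 V=27.9283[hold]; j=1 S=155.5761 intr=0.0000 cont=11.7028 V=11.7028[hold]  S*(1)=-
k=0: j=0 S=134.6100 intr=2.2000 cont=19.9220 V=19.9220[hold]  S*(0)=-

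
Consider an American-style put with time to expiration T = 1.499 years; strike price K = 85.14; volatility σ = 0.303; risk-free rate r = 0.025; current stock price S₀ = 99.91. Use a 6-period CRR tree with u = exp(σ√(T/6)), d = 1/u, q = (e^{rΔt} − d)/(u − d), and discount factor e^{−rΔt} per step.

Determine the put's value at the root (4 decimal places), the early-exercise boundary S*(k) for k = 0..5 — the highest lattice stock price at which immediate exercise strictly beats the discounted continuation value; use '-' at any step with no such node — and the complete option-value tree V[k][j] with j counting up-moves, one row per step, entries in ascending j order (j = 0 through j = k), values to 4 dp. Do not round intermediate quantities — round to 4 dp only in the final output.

price = 6.8662
boundary = - - - - 54.5148 63.4290
tree:
6.8662
10.5274 3.0336
15.6622 5.1637 0.7912
22.4360 8.6095 1.5395 0.0000
30.6252 13.9550 2.9953 0.0000 0.0000
38.2867 21.7110 5.8279 0.0000 0.0000 0.0000
44.8714 30.6252 11.3391 0.0000 0.0000 0.0000 0.0000

params: Δt=0.24983 u=1.16352 d=0.85946 q=0.48282 e^(-rΔt)=0.99377
t_6 payoffs: 44.8714 30.6252 11.3391 0.0000 0.0000 0.0000 0.0000
t_5: node(5,0) S=46.8533 payoff=38.2867 vs cont=37.7565 → 38.2867 [stop]  node(5,1) S=63.4290 payoff=21.7110 vs cont=21.1809 → 21.7110 [stop]  node(5,2) S=85.8688 payoff=0.0000 vs cont=5.8279 → 5.8279 [wait]  node(5,3) S=116.2472 payoff=0.0000 vs cont=0.0000 → 0.0000 [wait]  node(5,4) S=157.3729 payoff=0.0000 vs cont=0.0000 → 0.0000 [wait]  node(5,5) S=213.0479 payoff=0.0000 vs cont=0.0000 → 0.0000 [wait]  ⇒ S*(5)=63.4290
t_4: node(4,0) S=54.5148 payoff=30.6252 vs cont=30.0951 → 30.6252 [stop]  node(4,1) S=73.8009 payoff=11.3391 vs cont=13.9550 → 13.9550 [wait]  node(4,2) S=99.9100 payoff=0.0000 vs cont=2.9953 → 2.9953 [wait]  node(4,3) S=135.2559 payoff=0.0000 vs cont=0.0000 → 0.0000 [wait]  node(4,4) S=183.1065 payoff=0.0000 vs cont=0.0000 → 0.0000 [wait]  ⇒ S*(4)=54.5148
t_3: node(3,0) S=63.4290 payoff=21.7110 vs cont=22.4360 → 22.4360 [wait]  node(3,1) S=85.8688 payoff=0.0000 vs cont=8.6095 → 8.6095 [wait]  node(3,2) S=116.2472 payoff=0.0000 vs cont=1.5395 → 1.5395 [wait]  node(3,3) S=157.3729 payoff=0.0000 vs cont=0.0000 → 0.0000 [wait]  ⇒ S*(3)=-
t_2: node(2,0) S=73.8009 payoff=11.3391 vs cont=15.6622 → 15.6622 [wait]  node(2,1) S=99.9100 payoff=0.0000 vs cont=5.1637 → 5.1637 [wait]  node(2,2) S=135.2559 payoff=0.0000 vs cont=0.7912 → 0.7912 [wait]  ⇒ S*(2)=-
t_1: node(1,0) S=85.8688 payoff=0.0000 vs cont=10.5274 → 10.5274 [wait]  node(1,1) S=116.2472 payoff=0.0000 vs cont=3.0336 → 3.0336 [wait]  ⇒ S*(1)=-
t_0: node(0,0) S=99.9100 payoff=0.0000 vs cont=6.8662 → 6.8662 [wait]  ⇒ S*(0)=-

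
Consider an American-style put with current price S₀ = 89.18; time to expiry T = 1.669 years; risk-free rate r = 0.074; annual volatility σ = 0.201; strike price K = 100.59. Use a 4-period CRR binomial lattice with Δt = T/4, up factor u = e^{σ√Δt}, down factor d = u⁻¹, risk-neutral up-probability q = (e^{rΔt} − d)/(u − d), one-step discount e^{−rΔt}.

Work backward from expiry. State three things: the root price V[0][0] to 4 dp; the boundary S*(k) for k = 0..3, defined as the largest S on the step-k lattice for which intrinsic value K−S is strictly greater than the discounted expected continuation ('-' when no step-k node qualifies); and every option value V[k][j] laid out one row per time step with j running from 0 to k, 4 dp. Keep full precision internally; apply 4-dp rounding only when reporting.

params: Δt=0.41725 u=1.13864 d=0.87824 q=0.58801 e^(-rΔt)=0.96960
t_4 payoffs: 47.5358 31.8050 11.4100 0.0000 0.0000
t_3: node(3,0) S=60.4097 payoff=40.1803 vs cont=37.1219 → 40.1803 [stop]  node(3,1) S=78.3214 payoff=22.2686 vs cont=19.2102 → 22.2686 [stop]  node(3,2) S=101.5440 payoff=0.0000 vs cont=4.5579 → 4.5579 [wait]  node(3,3) S=131.6523 payoff=0.0000 vs cont=0.0000 → 0.0000 [wait]  ⇒ S*(3)=78.3214
t_2: node(2,0) S=68.7850 payoff=31.8050 vs cont=28.7466 → 31.8050 [stop]  node(2,1) S=89.1800 payoff=11.4100 vs cont=11.4941 → 11.4941 [wait]  node(2,2) S=115.6222 payoff=0.0000 vs cont=1.8207 → 1.8207 [wait]  ⇒ S*(2)=68.7850
t_1: node(1,0) S=78.3214 payoff=22.2686 vs cont=19.2581 → 22.2686 [stop]  node(1,1) S=101.5440 payoff=0.0000 vs cont=5.6295 → 5.6295 [wait]  ⇒ S*(1)=78.3214
t_0: node(0,0) S=89.1800 payoff=11.4100 vs cont=12.1051 → 12.1051 [wait]  ⇒ S*(0)=-

price = 12.1051
boundary = - 78.3214 68.7850 78.3214
tree:
12.1051
22.2686 5.6295
31.8050 11.4941 1.8207
40.1803 22.2686 4.5579 0.0000
47.5358 31.8050 11.4100 0.0000 0.0000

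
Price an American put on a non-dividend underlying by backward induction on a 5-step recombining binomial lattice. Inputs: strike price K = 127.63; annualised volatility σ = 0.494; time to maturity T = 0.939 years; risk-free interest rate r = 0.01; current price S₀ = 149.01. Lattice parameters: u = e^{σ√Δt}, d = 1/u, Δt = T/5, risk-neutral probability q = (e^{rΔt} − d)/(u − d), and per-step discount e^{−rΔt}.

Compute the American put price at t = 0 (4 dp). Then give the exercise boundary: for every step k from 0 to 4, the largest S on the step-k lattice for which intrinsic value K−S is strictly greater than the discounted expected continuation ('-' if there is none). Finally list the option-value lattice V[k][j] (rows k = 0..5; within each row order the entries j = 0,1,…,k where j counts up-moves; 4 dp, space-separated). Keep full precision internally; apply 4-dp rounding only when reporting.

params: Δt=0.18780 u=1.23872 d=0.80728 q=0.45104 e^(-rΔt)=0.99812
t_5 payoffs: 76.5386 49.2338 7.3366 0.0000 0.0000 0.0000
t_4: node(4,0) S=63.2880 payoff=64.3420 vs cont=64.1025 → 64.3420 [stop]  node(4,1) S=97.1110 payoff=30.5190 vs cont=30.2795 → 30.5190 [stop]  node(4,2) S=149.0100 payoff=0.0000 vs cont=4.0199 → 4.0199 [wait]  node(4,3) S=228.6453 payoff=0.0000 vs cont=0.0000 → 0.0000 [wait]  node(4,4) S=350.8402 payoff=0.0000 vs cont=0.0000 → 0.0000 [wait]  ⇒ S*(4)=97.1110
t_3: node(3,0) S=78.3962 payoff=49.2338 vs cont=48.9943 → 49.2338 [stop]  node(3,1) S=120.2934 payoff=7.3366 vs cont=18.5320 → 18.5320 [wait]  node(3,2) S=184.5818 payoff=0.0000 vs cont=2.2026 → 2.2026 [wait]  node(3,3) S=283.2278 payoff=0.0000 vs cont=0.0000 → 0.0000 [wait]  ⇒ S*(3)=78.3962
t_2: node(2,0) S=97.1110 payoff=30.5190 vs cont=35.3196 → 35.3196 [wait]  node(2,1) S=149.0100 payoff=0.0000 vs cont=11.1458 → 11.1458 [wait]  node(2,2) S=228.6453 payoff=0.0000 vs cont=1.2069 → 1.2069 [wait]  ⇒ S*(2)=-
t_1: node(1,0) S=120.2934 payoff=7.3366 vs cont=24.3705 → 24.3705 [wait]  node(1,1) S=184.5818 payoff=0.0000 vs cont=6.6505 → 6.6505 [wait]  ⇒ S*(1)=-
t_0: node(0,0) S=149.0100 payoff=0.0000 vs cont=16.3473 → 16.3473 [wait]  ⇒ S*(0)=-

price = 16.3473
boundary = - - - 78.3962 97.1110
tree:
16.3473
24.3705 6.6505
35.3196 11.1458 1.2069
49.2338 18.5320 2.2026 0.0000
64.3420 30.5190 4.0199 0.0000 0.0000
76.5386 49.2338 7.3366 0.0000 0.0000 0.0000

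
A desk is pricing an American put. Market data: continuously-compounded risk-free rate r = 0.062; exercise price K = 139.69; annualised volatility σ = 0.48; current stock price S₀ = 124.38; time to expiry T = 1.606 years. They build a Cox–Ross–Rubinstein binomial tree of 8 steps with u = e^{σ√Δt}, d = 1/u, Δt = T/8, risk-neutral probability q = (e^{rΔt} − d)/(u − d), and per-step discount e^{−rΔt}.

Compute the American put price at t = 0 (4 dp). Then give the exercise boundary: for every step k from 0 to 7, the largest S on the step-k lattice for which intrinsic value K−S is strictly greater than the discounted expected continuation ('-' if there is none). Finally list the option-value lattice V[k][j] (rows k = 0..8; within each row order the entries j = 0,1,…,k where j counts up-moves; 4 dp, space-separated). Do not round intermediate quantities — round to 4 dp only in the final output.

Δt=0.20075  u=1.23994  d=0.80649  q=0.47533  discount=0.98763
step 8 (expiry): payoffs max(K−S,0) = 117.4293 105.4651 87.0707 58.7901 15.3100 0.0000 0.0000 0.0000 0.0000
step 7: (k=7,j=0): S=27.6020, (K−S)⁺=112.0880, hold=110.3601 ⇒ V=112.0880 exercise | (k=7,j=1): S=42.4369, (K−S)⁺=97.2531, hold=95.5252 ⇒ V=97.2531 exercise | (k=7,j=2): S=65.2449, (K−S)⁺=74.4451, hold=72.7173 ⇒ V=74.4451 exercise | (k=7,j=3): S=100.3111, (K−S)⁺=39.3789, hold=37.6510 ⇒ V=39.3789 exercise | (k=7,j=4): S=154.2240, (K−S)⁺=0.0000, hold=7.9333 ⇒ V=7.9333 continue | (k=7,j=5): S=237.1126, (K−S)⁺=0.0000, hold=0.0000 ⇒ V=0.0000 continue | (k=7,j=6): S=364.5503, (K−S)⁺=0.0000, hold=0.0000 ⇒ V=0.0000 continue | (k=7,j=7): S=560.4802, (K−S)⁺=0.0000, hold=0.0000 ⇒ V=0.0000 continue  boundary S*=100.3111
step 6: (k=6,j=0): S=34.2249, (K−S)⁺=105.4651, hold=103.7372 ⇒ V=105.4651 exercise | (k=6,j=1): S=52.6193, (K−S)⁺=87.0707, hold=85.3428 ⇒ V=87.0707 exercise | (k=6,j=2): S=80.8999, (K−S)⁺=58.7901, hold=57.0623 ⇒ V=58.7901 exercise | (k=6,j=3): S=124.3800, (K−S)⁺=15.3100, hold=24.1295 ⇒ V=24.1295 continue | (k=6,j=4): S=191.2288, (K−S)⁺=0.0000, hold=4.1108 ⇒ V=4.1108 continue | (k=6,j=5): S=294.0059, (K−S)⁺=0.0000, hold=0.0000 ⇒ V=0.0000 continue | (k=6,j=6): S=452.0213, (K−S)⁺=0.0000, hold=0.0000 ⇒ V=0.0000 continue  boundary S*=80.8999
step 5: (k=5,j=0): S=42.4369, (K−S)⁺=97.2531, hold=95.5252 ⇒ V=97.2531 exercise | (k=5,j=1): S=65.2449, (K−S)⁺=74.4451, hold=72.7173 ⇒ V=74.4451 exercise | (k=5,j=2): S=100.3111, (K−S)⁺=39.3789, hold=41.7913 ⇒ V=41.7913 continue | (k=5,j=3): S=154.2240, (K−S)⁺=0.0000, hold=14.4332 ⇒ V=14.4332 continue | (k=5,j=4): S=237.1126, (K−S)⁺=0.0000, hold=2.1301 ⇒ V=2.1301 continue | (k=5,j=5): S=364.5503, (K−S)⁺=0.0000, hold=0.0000 ⇒ V=0.0000 continue  boundary S*=65.2449
step 4: (k=4,j=0): S=52.6193, (K−S)⁺=87.0707, hold=85.3428 ⇒ V=87.0707 exercise | (k=4,j=1): S=80.8999, (K−S)⁺=58.7901, hold=58.1948 ⇒ V=58.7901 exercise | (k=4,j=2): S=124.3800, (K−S)⁺=15.3100, hold=28.4310 ⇒ V=28.4310 continue | (k=4,j=3): S=191.2288, (K−S)⁺=0.0000, hold=8.4789 ⇒ V=8.4789 continue | (k=4,j=4): S=294.0059, (K−S)⁺=0.0000, hold=1.1038 ⇒ V=1.1038 continue  boundary S*=80.8999
step 3: (k=3,j=0): S=65.2449, (K−S)⁺=74.4451, hold=72.7173 ⇒ V=74.4451 exercise | (k=3,j=1): S=100.3111, (K−S)⁺=39.3789, hold=43.8107 ⇒ V=43.8107 continue | (k=3,j=2): S=154.2240, (K−S)⁺=0.0000, hold=18.7127 ⇒ V=18.7127 continue | (k=3,j=3): S=237.1126, (K−S)⁺=0.0000, hold=4.9117 ⇒ V=4.9117 continue  boundary S*=65.2449
step 2: (k=2,j=0): S=80.8999, (K−S)⁺=58.7901, hold=59.1428 ⇒ V=59.1428 continue | (k=2,j=1): S=124.3800, (K−S)⁺=15.3100, hold=31.4864 ⇒ V=31.4864 continue | (k=2,j=2): S=191.2288, (K−S)⁺=0.0000, hold=12.0023 ⇒ V=12.0023 continue  boundary S*=-
step 1: (k=1,j=0): S=100.3111, (K−S)⁺=39.3789, hold=45.4278 ⇒ V=45.4278 continue | (k=1,j=1): S=154.2240, (K−S)⁺=0.0000, hold=21.9500 ⇒ V=21.9500 continue  boundary S*=-
step 0: (k=0,j=0): S=124.3800, (K−S)⁺=15.3100, hold=33.8442 ⇒ V=33.8442 continue  boundary S*=-

price = 33.8442
boundary = - - - 65.2449 80.8999 65.2449 80.8999 100.3111
tree:
33.8442
45.4278 21.9500
59.1428 31.4864 12.0023
74.4451 43.8107 18.7127 4.9117
87.0707 58.7901 28.4310 8.4789 1.1038
97.2531 74.4451 41.7913 14.4332 2.1301 0.0000
105.4651 87.0707 58.7901 24.1295 4.1108 0.0000 0.0000
112.0880 97.2531 74.4451 39.3789 7.9333 0.0000 0.0000 0.0000
117.4293 105.4651 87.0707 58.7901 15.3100 0.0000 0.0000 0.0000 0.0000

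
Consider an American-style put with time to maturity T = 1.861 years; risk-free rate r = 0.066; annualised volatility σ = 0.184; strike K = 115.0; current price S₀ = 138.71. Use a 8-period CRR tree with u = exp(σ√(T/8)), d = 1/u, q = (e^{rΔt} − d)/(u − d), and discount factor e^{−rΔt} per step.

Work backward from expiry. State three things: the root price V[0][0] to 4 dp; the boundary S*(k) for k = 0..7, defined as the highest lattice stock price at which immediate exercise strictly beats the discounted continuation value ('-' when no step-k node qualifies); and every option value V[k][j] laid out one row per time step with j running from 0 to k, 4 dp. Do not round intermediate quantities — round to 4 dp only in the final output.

price = 1.7132
boundary = - - - - 97.2615 89.0019 97.2615 106.2877
tree:
1.7132
3.2113 0.6062
5.8699 1.2514 0.1258
10.4024 2.5393 0.2937 0.0000
17.7385 5.0364 0.6854 0.0000 0.0000
25.9981 9.6774 1.5996 0.0000 0.0000 0.0000
33.5562 17.7385 3.7331 0.0000 0.0000 0.0000 0.0000
40.4726 25.9981 8.7123 0.0000 0.0000 0.0000 0.0000 0.0000
46.8015 33.5562 17.7385 0.0000 0.0000 0.0000 0.0000 0.0000 0.0000

Δt=0.23262, u=1.09280, d=0.91508, q=0.56488, disc=e^(-rΔt)=0.98476
k=8 terminal: V=max(K-S,0) → 46.8015 33.5562 17.7385 0.0000 0.0000 0.0000 0.0000 0.0000 0.0000
k=7: j=0 S=74.5274 intr=40.4726 cont=38.7204 V=40.4726[EX]; j=1 S=89.0019 intr=25.9981 cont=24.2459 V=25.9981[EX]; j=2 S=106.2877 intr=8.7123 cont=7.6007 V=8.7123[EX]; j=3 S=126.9305 intr=0.0000 cont=0.0000 V=0.0000[hold]; j=4 S=151.5826 intr=0.0000 cont=0.0000 V=0.0000[hold]; j=5 S=181.0226 intr=0.0000 cont=0.0000 V=0.0000[hold]; j=6 S=216.1803 intr=0.0000 cont=0.0000 V=0.0000[hold]; j=7 S=258.1662 intr=0.0000 cont=0.0000 V=0.0000[hold]  S*(7)=106.2877
k=6: j=0 S=81.4438 intr=33.5562 cont=31.8041 V=33.5562[EX]; j=1 S=97.2615 intr=17.7385 cont=15.9863 V=17.7385[EX]; j=2 S=116.1514 intr=0.0000 cont=3.7331 V=3.7331[hold]; j=3 S=138.7100 intr=0.0000 cont=0.0000 V=0.0000[hold]; j=4 S=165.6499 intr=0.0000 cont=0.0000 V=0.0000[hold]; j=5 S=197.8219 intr=0.0000 cont=0.0000 V=0.0000[hold]; j=6 S=236.2423 intr=0.0000 cont=0.0000 V=0.0000[hold]  S*(6)=97.2615
k=5: j=0 S=89.0019 intr=25.9981 cont=24.2459 V=25.9981[EX]; j=1 S=106.2877 intr=8.7123 cont=9.6774 V=9.6774[hold]; j=2 S=126.9305 intr=0.0000 cont=1.5996 V=1.5996[hold]; j=3 S=151.5826 intr=0.0000 cont=0.0000 V=0.0000[hold]; j=4 S=181.0226 intr=0.0000 cont=0.0000 V=0.0000[hold]; j=5 S=216.1803 intr=0.0000 cont=0.0000 V=0.0000[hold]  S*(5)=89.0019
k=4: j=0 S=97.2615 intr=17.7385 cont=16.5231 V=17.7385[EX]; j=1 S=116.1514 intr=0.0000 cont=5.0364 V=5.0364[hold]; j=2 S=138.7100 intr=0.0000 cont=0.6854 V=0.6854[hold]; j=3 S=165.6499 intr=0.0000 cont=0.0000 V=0.0000[hold]; j=4 S=197.8219 intr=0.0000 cont=0.0000 V=0.0000[hold]  S*(4)=97.2615
k=3: j=0 S=106.2877 intr=8.7123 cont=10.4024 V=10.4024[hold]; j=1 S=126.9305 intr=0.0000 cont=2.5393 V=2.5393[hold]; j=2 S=151.5826 intr=0.0000 cont=0.2937 V=0.2937[hold]; j=3 S=181.0226 intr=0.0000 cont=0.0000 V=0.0000[hold]  S*(3)=-
k=2: j=0 S=116.1514 intr=0.0000 cont=5.8699 V=5.8699[hold]; j=1 S=138.7100 intr=0.0000 cont=1.2514 V=1.2514[hold]; j=2 S=165.6499 intr=0.0000 cont=0.1258 V=0.1258[hold]  S*(2)=-
k=1: j=0 S=126.9305 intr=0.0000 cont=3.2113 V=3.2113[hold]; j=1 S=151.5826 intr=0.0000 cont=0.6062 V=0.6062[hold]  S*(1)=-
k=0: j=0 S=138.7100 intr=0.0000 cont=1.7132 V=1.7132[hold]  S*(0)=-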